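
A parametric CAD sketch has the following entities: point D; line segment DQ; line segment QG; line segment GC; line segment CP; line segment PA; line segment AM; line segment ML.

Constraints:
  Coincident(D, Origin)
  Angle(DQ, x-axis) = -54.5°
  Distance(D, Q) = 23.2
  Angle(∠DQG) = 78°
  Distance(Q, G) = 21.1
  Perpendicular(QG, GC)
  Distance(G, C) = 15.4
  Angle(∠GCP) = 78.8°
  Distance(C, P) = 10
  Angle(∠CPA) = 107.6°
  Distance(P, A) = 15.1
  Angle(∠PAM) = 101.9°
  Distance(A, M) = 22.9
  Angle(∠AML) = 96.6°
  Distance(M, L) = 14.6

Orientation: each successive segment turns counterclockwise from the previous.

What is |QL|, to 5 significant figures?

37.766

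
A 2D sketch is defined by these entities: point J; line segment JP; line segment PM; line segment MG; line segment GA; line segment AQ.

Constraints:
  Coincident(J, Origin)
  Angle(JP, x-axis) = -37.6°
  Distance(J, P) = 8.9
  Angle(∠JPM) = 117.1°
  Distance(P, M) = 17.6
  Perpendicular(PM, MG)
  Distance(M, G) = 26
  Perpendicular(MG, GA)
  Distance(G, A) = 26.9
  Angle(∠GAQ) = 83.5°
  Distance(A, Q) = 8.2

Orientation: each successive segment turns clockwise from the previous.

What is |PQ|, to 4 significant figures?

19.72

MG is perpendicular to GA, so GA runs at 79.50°; with |GA| = 26.9, A = (-16.82, 8.452). ∠GAQ = 83.5° gives AQ at -17.00° from the x-axis; with |AQ| = 8.2, Q = (-8.977, 6.055). Then |PQ| = |Q − P| = 19.72.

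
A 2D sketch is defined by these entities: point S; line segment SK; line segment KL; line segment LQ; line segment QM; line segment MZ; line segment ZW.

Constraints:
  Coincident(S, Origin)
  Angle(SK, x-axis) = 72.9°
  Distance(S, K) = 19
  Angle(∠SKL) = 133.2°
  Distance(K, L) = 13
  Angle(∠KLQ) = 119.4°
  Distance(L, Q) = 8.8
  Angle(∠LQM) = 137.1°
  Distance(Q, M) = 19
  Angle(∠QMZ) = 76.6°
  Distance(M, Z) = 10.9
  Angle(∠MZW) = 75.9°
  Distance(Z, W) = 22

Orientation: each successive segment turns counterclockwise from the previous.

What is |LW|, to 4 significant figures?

6.508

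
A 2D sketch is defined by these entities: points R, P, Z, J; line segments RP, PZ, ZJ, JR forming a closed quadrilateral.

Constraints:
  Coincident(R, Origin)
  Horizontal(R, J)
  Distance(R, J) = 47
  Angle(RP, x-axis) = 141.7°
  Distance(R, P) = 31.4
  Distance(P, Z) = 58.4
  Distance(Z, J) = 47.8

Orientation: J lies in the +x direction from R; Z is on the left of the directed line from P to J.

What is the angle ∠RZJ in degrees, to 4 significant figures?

55.75°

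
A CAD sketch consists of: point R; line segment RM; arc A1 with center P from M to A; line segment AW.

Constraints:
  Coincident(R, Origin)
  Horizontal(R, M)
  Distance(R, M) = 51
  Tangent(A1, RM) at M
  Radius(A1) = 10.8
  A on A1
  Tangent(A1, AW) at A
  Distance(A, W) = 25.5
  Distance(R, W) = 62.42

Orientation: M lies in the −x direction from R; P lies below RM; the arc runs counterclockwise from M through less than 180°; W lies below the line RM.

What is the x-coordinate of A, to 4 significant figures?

-60.65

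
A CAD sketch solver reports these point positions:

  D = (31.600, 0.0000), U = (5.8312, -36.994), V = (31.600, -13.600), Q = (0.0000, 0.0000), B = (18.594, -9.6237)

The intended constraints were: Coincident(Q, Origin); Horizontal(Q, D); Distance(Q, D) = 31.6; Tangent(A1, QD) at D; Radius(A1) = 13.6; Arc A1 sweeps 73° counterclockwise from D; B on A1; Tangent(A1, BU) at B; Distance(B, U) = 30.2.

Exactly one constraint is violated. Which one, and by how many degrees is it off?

Tangent(A1, BU) at B — off by 8.00°.

Q = (0.00, 0.00) ✓; Q.y = 0.00, D.y = 0.00 ✓; |QD| = 31.60 ✓; ∠(VD, DQ) = 90.00° ✓; |VD| = 13.60 ✓; bearing(V→B) − bearing(V→D) = 73.00° ✓; |VB| = 13.60 ✓; ∠(VB, BU) = 98.00° ✗; |BU| = 30.20 ✓.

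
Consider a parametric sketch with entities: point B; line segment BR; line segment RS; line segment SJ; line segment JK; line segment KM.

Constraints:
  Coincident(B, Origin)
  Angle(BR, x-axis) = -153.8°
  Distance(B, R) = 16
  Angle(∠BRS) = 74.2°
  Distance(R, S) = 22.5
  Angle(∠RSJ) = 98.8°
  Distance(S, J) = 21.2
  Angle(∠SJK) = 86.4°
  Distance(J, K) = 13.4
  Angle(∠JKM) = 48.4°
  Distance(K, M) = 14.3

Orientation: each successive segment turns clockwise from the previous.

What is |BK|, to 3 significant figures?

10.5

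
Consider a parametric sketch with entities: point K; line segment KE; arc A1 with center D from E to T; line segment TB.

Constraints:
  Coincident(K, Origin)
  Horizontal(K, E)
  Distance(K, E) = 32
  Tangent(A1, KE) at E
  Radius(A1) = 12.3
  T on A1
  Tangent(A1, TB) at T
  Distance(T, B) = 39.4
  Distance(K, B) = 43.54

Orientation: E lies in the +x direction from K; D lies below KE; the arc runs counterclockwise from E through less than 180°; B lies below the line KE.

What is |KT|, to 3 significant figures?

22.0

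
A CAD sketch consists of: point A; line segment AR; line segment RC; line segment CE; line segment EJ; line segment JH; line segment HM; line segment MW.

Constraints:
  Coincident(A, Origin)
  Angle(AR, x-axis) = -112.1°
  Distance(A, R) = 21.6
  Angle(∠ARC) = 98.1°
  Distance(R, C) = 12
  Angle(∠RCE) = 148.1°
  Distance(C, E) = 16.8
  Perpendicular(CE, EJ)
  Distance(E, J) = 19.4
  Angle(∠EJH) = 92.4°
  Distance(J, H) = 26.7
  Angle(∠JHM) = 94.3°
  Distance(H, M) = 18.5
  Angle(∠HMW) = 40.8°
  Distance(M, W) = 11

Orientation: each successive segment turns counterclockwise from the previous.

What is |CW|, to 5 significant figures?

10.349

∠JHM = 94.3° gives HM at -95.000° from the x-axis; with |HM| = 18.5, M = (-9.8485, -24.263). ∠HMW = 40.8° gives MW at 44.200° from the x-axis; with |MW| = 11.0, W = (-1.9624, -16.594). Then |CW| = |W − C| = 10.349.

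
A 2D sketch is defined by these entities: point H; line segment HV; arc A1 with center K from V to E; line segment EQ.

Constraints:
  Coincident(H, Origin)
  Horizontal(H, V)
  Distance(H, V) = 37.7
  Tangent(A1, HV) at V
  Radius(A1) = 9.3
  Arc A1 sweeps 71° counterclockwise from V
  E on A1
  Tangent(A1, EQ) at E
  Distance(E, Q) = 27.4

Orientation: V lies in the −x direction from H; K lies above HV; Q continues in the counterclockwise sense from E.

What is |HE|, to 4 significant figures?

29.58

H is at the origin; HV is horizontal with |HV| = 37.7 and V on the −x side, so V = (-37.70, 0.000). The tangent condition forces KV to be normal to HV, so K = V + (0, 9.3) = (-37.70, 9.300). On A1, V sits at bearing -90° from K; a 71° counterclockwise sweep puts E at bearing -19°, so E = K + 9.3·(cos -19°, sin -19°) = (-28.91, 6.272). Then |HE| = |E − H| = 29.58.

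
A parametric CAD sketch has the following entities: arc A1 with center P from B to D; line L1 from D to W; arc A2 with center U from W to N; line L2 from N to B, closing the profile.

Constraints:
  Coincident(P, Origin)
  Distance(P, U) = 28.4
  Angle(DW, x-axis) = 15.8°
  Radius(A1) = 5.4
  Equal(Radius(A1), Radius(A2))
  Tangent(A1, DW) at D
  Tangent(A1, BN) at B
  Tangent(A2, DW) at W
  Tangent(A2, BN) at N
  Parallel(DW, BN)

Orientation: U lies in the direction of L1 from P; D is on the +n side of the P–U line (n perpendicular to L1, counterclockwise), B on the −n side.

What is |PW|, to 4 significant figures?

28.91

Tangency of A1 to both parallel lines with radius 5.4 puts D and B at P ± 5.4·n: D = (-1.470, 5.196), B = (1.470, -5.196). Equal radii place W and N the same way about U: W = U + 5.4·n = (25.86, 12.93), N = U − 5.4·n = (28.80, 2.537). Then |PW| = |W − P| = 28.91.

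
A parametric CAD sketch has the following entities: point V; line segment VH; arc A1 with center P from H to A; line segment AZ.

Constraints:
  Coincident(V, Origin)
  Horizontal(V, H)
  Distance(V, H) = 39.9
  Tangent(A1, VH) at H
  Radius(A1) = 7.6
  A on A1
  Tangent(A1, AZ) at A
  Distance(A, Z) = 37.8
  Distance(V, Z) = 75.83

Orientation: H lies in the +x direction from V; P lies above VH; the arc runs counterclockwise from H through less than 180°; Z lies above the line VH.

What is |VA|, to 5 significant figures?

46.288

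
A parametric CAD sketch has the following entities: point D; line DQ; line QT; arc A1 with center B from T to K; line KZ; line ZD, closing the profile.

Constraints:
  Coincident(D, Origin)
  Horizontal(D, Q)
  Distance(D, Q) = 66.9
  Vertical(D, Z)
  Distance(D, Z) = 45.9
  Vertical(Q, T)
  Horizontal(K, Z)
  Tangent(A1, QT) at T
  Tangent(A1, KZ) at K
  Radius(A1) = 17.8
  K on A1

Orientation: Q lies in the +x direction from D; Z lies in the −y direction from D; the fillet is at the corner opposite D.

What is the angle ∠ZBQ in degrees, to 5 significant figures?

142.28°

D and Z share the same x with |DZ| = 45.9 and Z on the −y side, so Z = (0.0000, -45.900). The virtual corner opposite D is at (66.900, -45.900). Tangency of A1 to QT means the radius BT is perpendicular to QT and the tangent condition forces BK to be normal to KZ, with radius 17.8, so the center B sits 17.8 in from both sides at B = (49.100, -28.100). Then cos ∠ZBQ = BZ·BQ / (|BZ||BQ|), giving 142.28°.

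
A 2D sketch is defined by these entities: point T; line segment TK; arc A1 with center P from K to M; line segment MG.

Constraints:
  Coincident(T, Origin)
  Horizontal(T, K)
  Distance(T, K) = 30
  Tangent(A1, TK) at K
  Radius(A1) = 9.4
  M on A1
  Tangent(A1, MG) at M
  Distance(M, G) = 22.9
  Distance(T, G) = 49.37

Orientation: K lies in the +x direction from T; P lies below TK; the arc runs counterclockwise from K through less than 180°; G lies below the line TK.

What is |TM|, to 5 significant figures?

27.132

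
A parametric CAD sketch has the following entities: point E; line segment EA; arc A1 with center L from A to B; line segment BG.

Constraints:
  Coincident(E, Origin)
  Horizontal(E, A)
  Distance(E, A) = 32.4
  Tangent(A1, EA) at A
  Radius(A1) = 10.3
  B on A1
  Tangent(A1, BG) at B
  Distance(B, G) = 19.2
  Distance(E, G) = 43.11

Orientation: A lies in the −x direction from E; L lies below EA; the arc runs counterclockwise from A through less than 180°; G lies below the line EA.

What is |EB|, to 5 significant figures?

43.848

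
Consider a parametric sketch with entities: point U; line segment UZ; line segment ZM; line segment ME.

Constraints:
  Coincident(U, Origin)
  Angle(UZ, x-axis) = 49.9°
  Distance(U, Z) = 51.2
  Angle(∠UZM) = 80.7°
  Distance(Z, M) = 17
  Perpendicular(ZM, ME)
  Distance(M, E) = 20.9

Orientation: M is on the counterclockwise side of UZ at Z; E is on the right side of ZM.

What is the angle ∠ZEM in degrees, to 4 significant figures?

39.12°

U is at the origin; UZ runs at 49.9° with length 51.2, so Z = 51.2·(cos 49.9°, sin 49.9°) = (32.98, 39.16). ∠UZM = 80.7°, so ZM runs at 49.9° + (180° − 80.7°) = 149.2° from the x-axis; with |ZM| = 17.0, M = Z + 17.0·(cos 149.2°, sin 149.2°) = (18.38, 47.87). ZM ⟂ ME; with |ME| = 20.9 on the right of ZM, E = M + 20.9·(0.5120, 0.8590) = (29.08, 65.82). Then cos ∠ZEM = EZ·EM / (|EZ||EM|), giving 39.12°.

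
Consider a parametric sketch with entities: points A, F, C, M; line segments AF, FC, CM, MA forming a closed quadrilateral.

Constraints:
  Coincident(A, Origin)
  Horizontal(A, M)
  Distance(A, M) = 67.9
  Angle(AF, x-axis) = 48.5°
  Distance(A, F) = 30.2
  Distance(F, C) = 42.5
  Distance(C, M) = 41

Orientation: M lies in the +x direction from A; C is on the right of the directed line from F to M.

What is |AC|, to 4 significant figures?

36.25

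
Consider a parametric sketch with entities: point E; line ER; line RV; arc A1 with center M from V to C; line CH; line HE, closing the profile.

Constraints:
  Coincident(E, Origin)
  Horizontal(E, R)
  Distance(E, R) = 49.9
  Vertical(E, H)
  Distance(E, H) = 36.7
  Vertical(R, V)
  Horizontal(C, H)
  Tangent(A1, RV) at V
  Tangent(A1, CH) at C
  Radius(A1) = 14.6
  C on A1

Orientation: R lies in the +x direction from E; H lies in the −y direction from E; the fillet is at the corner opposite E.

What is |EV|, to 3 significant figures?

54.6

E is at the origin; ER is horizontal with |ER| = 49.9 and R on the +x side, so R = (49.9, 0.00). E and H share the same x with |EH| = 36.7 and H on the −y side, so H = (0.00, -36.7). The virtual corner opposite E is at (49.9, -36.7). Tangency of A1 to RV means the radius MV is perpendicular to RV and the tangent condition forces MC to be normal to CH, with radius 14.6, so the center M sits 14.6 in from both sides at M = (35.3, -22.1). That places the tangent points at V = (49.9, -22.1) on RV and C = (35.3, -36.7) on CH. Then |EV| = |V − E| = 54.6.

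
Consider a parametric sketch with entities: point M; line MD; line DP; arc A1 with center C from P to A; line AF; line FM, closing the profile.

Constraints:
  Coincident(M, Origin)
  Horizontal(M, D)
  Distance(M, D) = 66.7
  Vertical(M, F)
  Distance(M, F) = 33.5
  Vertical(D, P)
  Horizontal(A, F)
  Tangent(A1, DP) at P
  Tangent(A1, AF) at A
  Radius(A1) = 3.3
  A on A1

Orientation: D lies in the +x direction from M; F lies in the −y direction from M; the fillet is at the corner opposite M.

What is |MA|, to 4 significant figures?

71.71

M is at the origin; MD is horizontal with |MD| = 66.7 and D on the +x side, so D = (66.70, 0.000). M and F share the same x with |MF| = 33.5 and F on the −y side, so F = (0.000, -33.50). The virtual corner opposite M is at (66.70, -33.50). The tangent condition forces CP to be normal to DP and tangency of A1 to AF means the radius CA is perpendicular to AF, with radius 3.3, so the center C sits 3.3 in from both sides at C = (63.40, -30.20). That places the tangent points at P = (66.70, -30.20) on DP and A = (63.40, -33.50) on AF. Then |MA| = |A − M| = 71.71.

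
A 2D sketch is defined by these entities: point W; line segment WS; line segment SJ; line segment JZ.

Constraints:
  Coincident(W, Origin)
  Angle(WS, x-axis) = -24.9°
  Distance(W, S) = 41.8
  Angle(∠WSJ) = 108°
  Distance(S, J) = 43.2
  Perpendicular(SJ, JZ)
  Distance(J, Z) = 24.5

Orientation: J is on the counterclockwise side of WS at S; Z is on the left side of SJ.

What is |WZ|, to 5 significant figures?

58.153

W is at the origin; WS runs at -24.9° with length 41.8, so S = 41.8·(cos -24.9°, sin -24.9°) = (37.914, -17.599). ∠WSJ = 108.0°, so SJ runs at -24.9° + (180° − 108.0°) = 47.100° from the x-axis; with |SJ| = 43.2, J = S + 43.2·(cos 47.100°, sin 47.100°) = (67.322, 14.047). The perpendicularity gives JZ at right angles to SJ; with |JZ| = 24.5 on the left of SJ, Z = J + 24.5·(-0.73254, 0.68072) = (49.374, 30.724). Then |WZ| = |Z − W| = 58.153.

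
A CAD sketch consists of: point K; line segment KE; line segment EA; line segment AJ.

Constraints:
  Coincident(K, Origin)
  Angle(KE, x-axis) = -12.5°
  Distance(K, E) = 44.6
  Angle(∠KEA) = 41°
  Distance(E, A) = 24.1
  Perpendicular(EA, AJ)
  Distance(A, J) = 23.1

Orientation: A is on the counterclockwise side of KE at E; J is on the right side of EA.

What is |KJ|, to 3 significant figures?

53.2

∠KEA = 41.0°, so EA runs at -12.5° + (180° − 41.0°) = 126° from the x-axis; with |EA| = 24.1, A = E + 24.1·(cos 126°, sin 126°) = (29.2, 9.72). The perpendicularity gives AJ at right angles to EA; with |AJ| = 23.1 on the right of EA, J = A + 23.1·(0.804, 0.595) = (47.8, 23.5). Then |KJ| = |J − K| = 53.2.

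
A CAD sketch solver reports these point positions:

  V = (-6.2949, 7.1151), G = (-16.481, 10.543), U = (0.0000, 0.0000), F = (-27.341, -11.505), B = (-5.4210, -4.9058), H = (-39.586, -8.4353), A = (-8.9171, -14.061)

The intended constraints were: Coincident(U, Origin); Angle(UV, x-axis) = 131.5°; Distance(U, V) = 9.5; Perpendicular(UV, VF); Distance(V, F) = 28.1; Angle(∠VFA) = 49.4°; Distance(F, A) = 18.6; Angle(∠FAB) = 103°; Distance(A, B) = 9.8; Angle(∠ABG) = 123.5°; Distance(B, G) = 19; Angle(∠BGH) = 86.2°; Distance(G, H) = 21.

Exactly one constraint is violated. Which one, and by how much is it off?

Distance(G, H) = 21 — off by 8.90.

U = (0.00, 0.00) ✓; UV at 131.5° ✓; |UV| = 9.500 ✓; ∠(UV, VF) = 90.00° ✓; |VF| = 28.10 ✓; ∠VFA = 49.40° ✓; |FA| = 18.60 ✓; ∠FAB = 103.0° ✓; |AB| = 9.800 ✓; ∠ABG = 123.5° ✓; |BG| = 19.00 ✓; ∠BGH = 86.20° ✓; |GH| = 29.90 ✗.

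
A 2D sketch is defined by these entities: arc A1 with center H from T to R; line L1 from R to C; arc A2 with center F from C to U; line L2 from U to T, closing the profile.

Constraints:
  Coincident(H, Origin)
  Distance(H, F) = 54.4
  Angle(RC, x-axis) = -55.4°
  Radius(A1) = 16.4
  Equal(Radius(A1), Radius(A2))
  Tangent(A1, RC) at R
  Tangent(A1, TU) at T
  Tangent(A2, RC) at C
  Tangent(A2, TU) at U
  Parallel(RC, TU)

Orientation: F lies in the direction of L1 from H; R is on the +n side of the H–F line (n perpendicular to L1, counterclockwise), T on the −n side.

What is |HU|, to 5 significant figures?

56.818

The slot axis is L1's direction at -55.4°, so u = (cos -55.4°, sin -55.4°) = (0.56784, -0.82314) and n = (−sin -55.4°, cos -55.4°) = (0.82314, 0.56784). H is at the origin and F lies 54.4 along u from H, so F = 54.4·u = (30.891, -44.779). Tangency of A1 to both parallel lines with radius 16.4 puts R and T at H ± 16.4·n: R = (13.499, 9.3126), T = (-13.499, -9.3126). Equal radii place C and U the same way about F: C = F + 16.4·n = (44.390, -35.466), U = F − 16.4·n = (17.391, -54.091). Then |HU| = |U − H| = 56.818.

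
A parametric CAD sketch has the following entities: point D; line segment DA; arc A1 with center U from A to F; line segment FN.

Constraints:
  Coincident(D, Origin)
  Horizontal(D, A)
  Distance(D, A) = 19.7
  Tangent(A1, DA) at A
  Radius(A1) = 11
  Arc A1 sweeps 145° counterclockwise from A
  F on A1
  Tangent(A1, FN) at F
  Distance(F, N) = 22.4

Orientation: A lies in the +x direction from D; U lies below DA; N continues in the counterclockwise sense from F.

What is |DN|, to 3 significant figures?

45.7

D is at the origin; D and A share the same y with |DA| = 19.7 and A on the +x side, so A = (19.7, 0.00). A1 meets DA tangentially, so UA is at right angles to DA, so U = A + (0, -11) = (19.7, -11.0). On A1, A sits at bearing 90° from U; a 145° counterclockwise sweep puts F at bearing 235°, so F = U + 11.0·(cos 235°, sin 235°) = (13.4, -20.0). The tangent condition forces UF to be normal to FN, so FN runs along (−sin 235°, cos 235°); with |FN| = 22.4, N = (31.7, -32.9). Then |DN| = |N − D| = 45.7.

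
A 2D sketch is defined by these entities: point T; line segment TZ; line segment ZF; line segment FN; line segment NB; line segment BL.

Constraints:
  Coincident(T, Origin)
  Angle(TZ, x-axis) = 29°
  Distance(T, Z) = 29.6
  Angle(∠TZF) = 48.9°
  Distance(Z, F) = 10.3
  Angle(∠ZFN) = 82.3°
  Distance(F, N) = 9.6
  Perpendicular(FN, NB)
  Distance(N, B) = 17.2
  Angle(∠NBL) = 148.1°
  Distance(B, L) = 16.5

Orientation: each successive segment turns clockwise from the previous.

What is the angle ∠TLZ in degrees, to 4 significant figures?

23.44°

T is at the origin; TZ runs at 29.0° with length 29.6, so Z = (25.89, 14.35). ∠TZF = 48.9° gives ZF at -102.1° from the x-axis; with |ZF| = 10.3, F = (23.73, 4.279). ∠ZFN = 82.3° gives FN at 160.2° from the x-axis; with |FN| = 9.6, N = (14.70, 7.531). FN is perpendicular to NB, so NB runs at 70.20°; with |NB| = 17.2, B = (20.52, 23.71). ∠NBL = 148.1° gives BL at 38.30° from the x-axis; with |BL| = 16.5, L = (33.47, 33.94). Then cos ∠TLZ = LT·LZ / (|LT||LZ|), giving 23.44°.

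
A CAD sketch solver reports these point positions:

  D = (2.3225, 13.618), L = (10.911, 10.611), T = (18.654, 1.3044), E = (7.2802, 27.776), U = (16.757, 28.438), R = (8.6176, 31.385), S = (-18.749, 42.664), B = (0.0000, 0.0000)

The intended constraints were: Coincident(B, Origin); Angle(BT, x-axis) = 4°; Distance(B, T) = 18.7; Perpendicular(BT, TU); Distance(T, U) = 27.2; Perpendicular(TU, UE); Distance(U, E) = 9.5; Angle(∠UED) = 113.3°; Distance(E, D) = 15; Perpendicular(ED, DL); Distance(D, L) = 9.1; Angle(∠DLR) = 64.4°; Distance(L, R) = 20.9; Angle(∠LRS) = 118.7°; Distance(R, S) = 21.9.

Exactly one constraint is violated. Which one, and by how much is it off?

Distance(R, S) = 21.9 — off by 7.70.

B = (0.00, 0.00) ✓; BT at 4.000° ✓; |BT| = 18.70 ✓; ∠(BT, TU) = 90.00° ✓; |TU| = 27.20 ✓; ∠(TU, UE) = 90.00° ✓; |UE| = 9.500 ✓; ∠UED = 113.3° ✓; |ED| = 15.00 ✓; ∠(ED, DL) = 90.00° ✓; |DL| = 9.100 ✓; ∠DLR = 64.40° ✓; |LR| = 20.90 ✓; ∠LRS = 118.7° ✓; |RS| = 29.60 ✗.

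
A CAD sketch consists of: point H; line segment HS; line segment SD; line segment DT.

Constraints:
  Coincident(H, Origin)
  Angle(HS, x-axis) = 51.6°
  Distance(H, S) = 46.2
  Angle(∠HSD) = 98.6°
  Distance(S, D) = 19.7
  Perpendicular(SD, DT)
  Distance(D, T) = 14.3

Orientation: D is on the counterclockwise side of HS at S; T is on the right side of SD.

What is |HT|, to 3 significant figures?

65.6

∠HSD = 98.6°, so SD runs at 51.6° + (180° − 98.6°) = 133° from the x-axis; with |SD| = 19.7, D = S + 19.7·(cos 133°, sin 133°) = (15.3, 50.6). SD is perpendicular to DT; with |DT| = 14.3 on the right of SD, T = D + 14.3·(0.731, 0.682) = (25.7, 60.4). Then |HT| = |T − H| = 65.6.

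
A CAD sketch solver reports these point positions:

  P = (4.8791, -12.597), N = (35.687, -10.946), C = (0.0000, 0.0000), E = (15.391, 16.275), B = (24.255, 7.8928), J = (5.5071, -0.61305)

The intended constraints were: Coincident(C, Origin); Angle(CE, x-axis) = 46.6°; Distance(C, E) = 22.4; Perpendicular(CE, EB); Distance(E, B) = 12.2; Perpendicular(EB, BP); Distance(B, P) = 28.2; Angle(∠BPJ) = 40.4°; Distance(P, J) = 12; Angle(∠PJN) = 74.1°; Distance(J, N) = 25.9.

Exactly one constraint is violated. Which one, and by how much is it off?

Distance(J, N) = 25.9 — off by 6.00.

C = (0.00, 0.00) ✓; CE at 46.60° ✓; |CE| = 22.40 ✓; ∠(CE, EB) = 90.00° ✓; |EB| = 12.20 ✓; ∠(EB, BP) = 90.00° ✓; |BP| = 28.20 ✓; ∠BPJ = 40.40° ✓; |PJ| = 12.00 ✓; ∠PJN = 74.10° ✓; |JN| = 31.90 ✗.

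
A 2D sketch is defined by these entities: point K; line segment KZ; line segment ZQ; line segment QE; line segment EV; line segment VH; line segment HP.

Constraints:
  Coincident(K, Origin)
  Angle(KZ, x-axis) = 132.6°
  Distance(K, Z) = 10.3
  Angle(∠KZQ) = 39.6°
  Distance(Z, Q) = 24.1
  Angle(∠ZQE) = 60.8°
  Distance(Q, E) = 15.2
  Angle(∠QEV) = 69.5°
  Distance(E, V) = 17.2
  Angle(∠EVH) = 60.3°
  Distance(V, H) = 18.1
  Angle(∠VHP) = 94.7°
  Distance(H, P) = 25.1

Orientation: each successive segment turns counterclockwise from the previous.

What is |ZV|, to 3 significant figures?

5.56

∠ZQE = 60.8° gives QE at 32.2° from the x-axis; with |QE| = 15.2, E = (7.15, -8.39). ∠QEV = 69.5° gives EV at 143° from the x-axis; with |EV| = 17.2, V = (-6.53, 2.04). Then |ZV| = |V − Z| = 5.56.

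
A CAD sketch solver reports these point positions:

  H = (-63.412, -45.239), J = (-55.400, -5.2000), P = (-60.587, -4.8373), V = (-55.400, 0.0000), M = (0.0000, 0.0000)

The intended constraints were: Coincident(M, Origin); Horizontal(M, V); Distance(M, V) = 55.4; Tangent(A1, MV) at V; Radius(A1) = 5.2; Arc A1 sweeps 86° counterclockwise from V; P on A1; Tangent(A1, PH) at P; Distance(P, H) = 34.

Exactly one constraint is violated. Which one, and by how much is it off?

Distance(P, H) = 34 — off by 6.50.

M = (0.00, 0.00) ✓; M.y = 0.00, V.y = 0.00 ✓; |MV| = 55.40 ✓; ∠(JV, VM) = 90.00° ✓; |JV| = 5.200 ✓; bearing(J→P) − bearing(J→V) = 86.00° ✓; |JP| = 5.200 ✓; ∠(JP, PH) = 90.00° ✓; |PH| = 40.50 ✗.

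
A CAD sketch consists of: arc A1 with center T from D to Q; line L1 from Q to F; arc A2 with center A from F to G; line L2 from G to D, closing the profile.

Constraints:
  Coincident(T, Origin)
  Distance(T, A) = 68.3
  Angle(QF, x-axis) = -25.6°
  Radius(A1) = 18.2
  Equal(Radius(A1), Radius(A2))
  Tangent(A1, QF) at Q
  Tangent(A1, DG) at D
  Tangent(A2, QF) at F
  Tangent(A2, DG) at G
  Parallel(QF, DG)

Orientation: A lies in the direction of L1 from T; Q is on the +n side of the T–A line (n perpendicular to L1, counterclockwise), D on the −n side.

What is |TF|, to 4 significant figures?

70.68

The slot axis is L1's direction at -25.6°, so u = (cos -25.6°, sin -25.6°) = (0.9018, -0.4321) and n = (−sin -25.6°, cos -25.6°) = (0.4321, 0.9018). T is at the origin and A lies 68.3 along u from T, so A = 68.3·u = (61.60, -29.51). Tangency of A1 to both parallel lines with radius 18.2 puts Q and D at T ± 18.2·n: Q = (7.864, 16.41), D = (-7.864, -16.41). Equal radii place F and G the same way about A: F = A + 18.2·n = (69.46, -13.10), G = A − 18.2·n = (53.73, -45.92). Then |TF| = |F − T| = 70.68.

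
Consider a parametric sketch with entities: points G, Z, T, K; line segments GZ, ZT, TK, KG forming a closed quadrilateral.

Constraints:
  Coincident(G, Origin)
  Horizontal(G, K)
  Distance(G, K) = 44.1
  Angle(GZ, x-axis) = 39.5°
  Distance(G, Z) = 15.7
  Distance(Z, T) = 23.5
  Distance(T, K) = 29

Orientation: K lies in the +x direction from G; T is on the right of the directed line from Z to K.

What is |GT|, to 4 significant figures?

22.10

Checks: |ZT| = 23.50 ✓; |TK| = 29.00 ✓.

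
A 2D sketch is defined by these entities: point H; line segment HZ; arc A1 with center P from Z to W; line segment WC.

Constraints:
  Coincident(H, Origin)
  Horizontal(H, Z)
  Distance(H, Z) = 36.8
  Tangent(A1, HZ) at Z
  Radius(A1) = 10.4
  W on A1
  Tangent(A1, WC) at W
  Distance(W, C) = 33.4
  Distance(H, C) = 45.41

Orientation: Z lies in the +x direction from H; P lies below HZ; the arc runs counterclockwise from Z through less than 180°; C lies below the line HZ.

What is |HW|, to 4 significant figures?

27.87

Checks: H = (0.00, 0.00) ✓; |PW| = 10.40 ✓; ∠(PW, WC) = 90.00° ✓; |WC| = 33.40 ✓; |HC| = 45.41 ✓.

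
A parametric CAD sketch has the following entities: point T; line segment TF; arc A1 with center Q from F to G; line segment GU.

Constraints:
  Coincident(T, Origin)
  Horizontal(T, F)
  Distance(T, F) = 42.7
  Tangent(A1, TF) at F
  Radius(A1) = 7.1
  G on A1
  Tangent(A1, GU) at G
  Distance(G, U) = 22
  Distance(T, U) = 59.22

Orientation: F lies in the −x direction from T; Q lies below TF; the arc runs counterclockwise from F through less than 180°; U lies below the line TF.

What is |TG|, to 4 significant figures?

50.17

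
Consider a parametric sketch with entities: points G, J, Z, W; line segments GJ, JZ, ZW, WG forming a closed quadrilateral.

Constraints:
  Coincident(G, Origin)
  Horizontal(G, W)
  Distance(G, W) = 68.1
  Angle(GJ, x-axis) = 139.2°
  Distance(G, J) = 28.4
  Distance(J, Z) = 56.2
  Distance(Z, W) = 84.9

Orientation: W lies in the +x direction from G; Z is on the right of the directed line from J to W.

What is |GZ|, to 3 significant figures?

37.2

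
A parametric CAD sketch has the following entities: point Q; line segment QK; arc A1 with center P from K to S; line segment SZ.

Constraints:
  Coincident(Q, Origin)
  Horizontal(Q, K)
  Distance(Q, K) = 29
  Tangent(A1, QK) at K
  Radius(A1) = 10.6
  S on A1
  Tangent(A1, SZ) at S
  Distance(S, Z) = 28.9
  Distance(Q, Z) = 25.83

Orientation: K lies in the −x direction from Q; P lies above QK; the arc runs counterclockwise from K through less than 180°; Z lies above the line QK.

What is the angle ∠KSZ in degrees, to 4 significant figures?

155.2°

Q is at the origin; Q and K share the same y with |QK| = 29.0 and K on the −x side, so K = (-29.00, 0.000). A1 meets QK tangentially, so PK is at right angles to QK, so P = K + (0, 10.6) = (-29.00, 10.60). Since PS ⟂ SZ (tangency), |PZ| = √(10.6² + 28.9²) = 30.78 regardless of where S sits on A1. So Z lies on both circle(Q, 25.83) and circle(P, 30.78); the above-QK intersection is Z = (-2.196, 25.74). S is the foot of the tangent from Z: S = (-20.93, 3.729).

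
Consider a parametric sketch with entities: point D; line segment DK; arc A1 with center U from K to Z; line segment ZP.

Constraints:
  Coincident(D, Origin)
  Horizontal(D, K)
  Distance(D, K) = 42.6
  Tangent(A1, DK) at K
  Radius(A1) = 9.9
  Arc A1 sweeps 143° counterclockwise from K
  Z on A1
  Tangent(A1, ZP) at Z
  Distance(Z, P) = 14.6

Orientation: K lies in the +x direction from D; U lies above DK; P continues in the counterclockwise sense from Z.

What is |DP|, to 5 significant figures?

45.482

On A1, K sits at bearing -90° from U; a 143° counterclockwise sweep puts Z at bearing 53°, so Z = U + 9.9·(cos 53°, sin 53°) = (48.558, 17.806). Tangency of A1 to ZP means the radius UZ is perpendicular to ZP, so ZP runs along (−sin 53°, cos 53°); with |ZP| = 14.6, P = (36.898, 26.593). Then |DP| = |P − D| = 45.482.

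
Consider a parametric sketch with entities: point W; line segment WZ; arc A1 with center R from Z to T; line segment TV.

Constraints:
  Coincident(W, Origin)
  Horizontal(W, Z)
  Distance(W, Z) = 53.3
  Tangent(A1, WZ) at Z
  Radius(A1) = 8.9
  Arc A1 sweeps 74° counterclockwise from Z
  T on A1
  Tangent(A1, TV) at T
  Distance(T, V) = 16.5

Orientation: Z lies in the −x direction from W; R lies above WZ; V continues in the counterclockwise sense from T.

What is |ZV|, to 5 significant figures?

25.871

W is at the origin; WZ is horizontal with |WZ| = 53.3 and Z on the −x side, so Z = (-53.300, 0.0000). The tangent condition forces RZ to be normal to WZ, so R = Z + (0, 8.9) = (-53.300, 8.9000). On A1, Z sits at bearing -90° from R; a 74° counterclockwise sweep puts T at bearing -16°, so T = R + 8.9·(cos -16°, sin -16°) = (-44.745, 6.4468). Tangency of A1 to TV means the radius RT is perpendicular to TV, so TV runs along (−sin -16°, cos -16°); with |TV| = 16.5, V = (-40.197, 22.308). Then |ZV| = |V − Z| = 25.871.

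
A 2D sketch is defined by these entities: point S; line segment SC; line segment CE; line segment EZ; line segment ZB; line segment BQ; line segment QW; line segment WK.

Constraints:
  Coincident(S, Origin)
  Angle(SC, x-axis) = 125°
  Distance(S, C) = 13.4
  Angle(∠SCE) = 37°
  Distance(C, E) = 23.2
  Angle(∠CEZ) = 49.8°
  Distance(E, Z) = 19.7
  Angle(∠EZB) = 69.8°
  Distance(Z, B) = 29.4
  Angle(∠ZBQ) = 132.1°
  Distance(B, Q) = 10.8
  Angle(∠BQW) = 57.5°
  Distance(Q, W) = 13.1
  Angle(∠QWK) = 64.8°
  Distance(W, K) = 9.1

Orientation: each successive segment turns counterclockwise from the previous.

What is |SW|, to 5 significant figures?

18.933

S is at the origin; SC runs at 125.0° with length 13.4, so C = (-7.6859, 10.977). ∠SCE = 37.0° gives CE at -92.000° from the x-axis; with |CE| = 23.2, E = (-8.4956, -12.209). ∠CEZ = 49.8° gives EZ at 38.200° from the x-axis; with |EZ| = 19.7, Z = (6.9858, -0.026584). ∠EZB = 69.8° gives ZB at 148.40° from the x-axis; with |ZB| = 29.4, B = (-18.055, 15.379). ∠ZBQ = 132.1° gives BQ at -163.70° from the x-axis; with |BQ| = 10.8, Q = (-28.421, 12.347). ∠BQW = 57.5° gives QW at -41.200° from the x-axis; with |QW| = 13.1, W = (-18.564, 3.7186). Then |SW| = |W − S| = 18.933.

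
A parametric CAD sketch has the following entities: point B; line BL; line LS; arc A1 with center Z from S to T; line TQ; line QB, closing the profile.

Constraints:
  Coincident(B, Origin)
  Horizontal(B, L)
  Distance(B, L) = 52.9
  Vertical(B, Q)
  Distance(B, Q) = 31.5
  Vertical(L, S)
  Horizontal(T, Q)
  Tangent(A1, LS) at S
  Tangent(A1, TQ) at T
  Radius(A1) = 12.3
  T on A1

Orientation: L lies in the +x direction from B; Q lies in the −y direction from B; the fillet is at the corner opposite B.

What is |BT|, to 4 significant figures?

51.39

B is at the origin; B and L share the same y with |BL| = 52.9 and L on the +x side, so L = (52.90, 0.000). B and Q share the same x with |BQ| = 31.5 and Q on the −y side, so Q = (0.000, -31.50). The virtual corner opposite B is at (52.90, -31.50). Tangency of A1 to LS means the radius ZS is perpendicular to LS and tangency of A1 to TQ means the radius ZT is perpendicular to TQ, with radius 12.3, so the center Z sits 12.3 in from both sides at Z = (40.60, -19.20). That places the tangent points at S = (52.90, -19.20) on LS and T = (40.60, -31.50) on TQ. Then |BT| = |T − B| = 51.39.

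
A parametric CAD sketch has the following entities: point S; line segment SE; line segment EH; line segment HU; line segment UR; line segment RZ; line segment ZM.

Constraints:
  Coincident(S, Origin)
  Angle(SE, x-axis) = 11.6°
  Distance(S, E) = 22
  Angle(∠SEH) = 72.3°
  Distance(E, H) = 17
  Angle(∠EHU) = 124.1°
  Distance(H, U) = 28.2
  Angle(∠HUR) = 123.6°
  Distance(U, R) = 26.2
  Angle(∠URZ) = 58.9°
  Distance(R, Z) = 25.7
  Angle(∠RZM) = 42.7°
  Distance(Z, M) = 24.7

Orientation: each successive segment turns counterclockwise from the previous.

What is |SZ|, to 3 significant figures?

6.06

S is at the origin; SE runs at 11.6° with length 22.0, so E = (21.6, 4.42). ∠SEH = 72.3° gives EH at 119° from the x-axis; with |EH| = 17.0, H = (13.2, 19.2). ∠EHU = 124.1° gives HU at 175° from the x-axis; with |HU| = 28.2, U = (-14.9, 21.6). ∠HUR = 123.6° gives UR at -128° from the x-axis; with |UR| = 26.2, R = (-31.1, 1.08). ∠URZ = 58.9° gives RZ at -7.30° from the x-axis; with |RZ| = 25.7, Z = (-5.65, -2.19). Then |SZ| = |Z − S| = 6.06.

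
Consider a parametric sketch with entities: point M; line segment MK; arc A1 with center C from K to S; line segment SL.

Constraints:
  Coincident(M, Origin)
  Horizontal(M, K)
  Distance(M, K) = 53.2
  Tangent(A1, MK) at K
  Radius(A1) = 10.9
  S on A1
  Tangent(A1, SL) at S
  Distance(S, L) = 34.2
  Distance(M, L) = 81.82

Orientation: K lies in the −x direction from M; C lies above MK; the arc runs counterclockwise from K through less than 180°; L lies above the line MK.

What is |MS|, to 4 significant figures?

49.18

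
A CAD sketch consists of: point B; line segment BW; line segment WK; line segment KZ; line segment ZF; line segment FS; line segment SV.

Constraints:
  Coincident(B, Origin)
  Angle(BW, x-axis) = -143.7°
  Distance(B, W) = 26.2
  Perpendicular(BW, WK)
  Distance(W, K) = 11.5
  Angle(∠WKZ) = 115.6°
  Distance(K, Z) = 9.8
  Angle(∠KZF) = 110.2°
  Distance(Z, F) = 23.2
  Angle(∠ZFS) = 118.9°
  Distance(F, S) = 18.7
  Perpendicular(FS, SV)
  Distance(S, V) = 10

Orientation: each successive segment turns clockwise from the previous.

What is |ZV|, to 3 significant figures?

31.6

∠ZFS = 118.9° gives FS at -69.0° from the x-axis; with |FS| = 18.7, S = (6.37, -18.2). FS is perpendicular to SV, so SV runs at -159°; with |SV| = 10.0, V = (-2.96, -21.8). Then |ZV| = |V − Z| = 31.6.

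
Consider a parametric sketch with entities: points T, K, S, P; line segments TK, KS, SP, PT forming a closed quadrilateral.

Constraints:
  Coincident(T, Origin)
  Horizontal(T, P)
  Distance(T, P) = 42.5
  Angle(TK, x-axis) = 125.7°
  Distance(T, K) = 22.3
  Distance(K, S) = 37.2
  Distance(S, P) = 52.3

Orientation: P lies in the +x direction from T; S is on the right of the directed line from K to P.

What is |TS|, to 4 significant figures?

19.58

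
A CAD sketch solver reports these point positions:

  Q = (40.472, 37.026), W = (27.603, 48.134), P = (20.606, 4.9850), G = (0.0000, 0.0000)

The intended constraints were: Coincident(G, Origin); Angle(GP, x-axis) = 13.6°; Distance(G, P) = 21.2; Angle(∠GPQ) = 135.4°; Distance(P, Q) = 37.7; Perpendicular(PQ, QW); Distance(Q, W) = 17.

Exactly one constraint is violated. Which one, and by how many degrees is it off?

Perpendicular(PQ, QW) — off by 9.00°.

G = (0.00, 0.00) ✓; GP at 13.60° ✓; |GP| = 21.20 ✓; ∠GPQ = 135.4° ✓; |PQ| = 37.70 ✓; ∠(PQ, QW) = 81.00° ✗; |QW| = 17.00 ✓.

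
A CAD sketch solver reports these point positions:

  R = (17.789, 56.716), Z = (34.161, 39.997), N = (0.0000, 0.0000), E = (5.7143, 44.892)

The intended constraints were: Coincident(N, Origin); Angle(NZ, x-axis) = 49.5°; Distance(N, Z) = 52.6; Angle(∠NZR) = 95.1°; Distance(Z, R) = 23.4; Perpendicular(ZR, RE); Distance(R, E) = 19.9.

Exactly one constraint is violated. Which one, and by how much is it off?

Distance(R, E) = 19.9 — off by 3.00.

N = (0.00, 0.00) ✓; NZ at 49.50° ✓; |NZ| = 52.60 ✓; ∠NZR = 95.10° ✓; |ZR| = 23.40 ✓; ∠(ZR, RE) = 90.00° ✓; |RE| = 16.90 ✗.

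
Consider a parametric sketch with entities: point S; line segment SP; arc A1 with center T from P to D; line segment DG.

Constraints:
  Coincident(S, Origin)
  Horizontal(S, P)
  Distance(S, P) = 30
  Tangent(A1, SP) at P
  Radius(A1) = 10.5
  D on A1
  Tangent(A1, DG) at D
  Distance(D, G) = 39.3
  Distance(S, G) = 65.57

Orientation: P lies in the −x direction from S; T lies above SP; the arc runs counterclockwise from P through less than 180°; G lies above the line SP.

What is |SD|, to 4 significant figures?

27.01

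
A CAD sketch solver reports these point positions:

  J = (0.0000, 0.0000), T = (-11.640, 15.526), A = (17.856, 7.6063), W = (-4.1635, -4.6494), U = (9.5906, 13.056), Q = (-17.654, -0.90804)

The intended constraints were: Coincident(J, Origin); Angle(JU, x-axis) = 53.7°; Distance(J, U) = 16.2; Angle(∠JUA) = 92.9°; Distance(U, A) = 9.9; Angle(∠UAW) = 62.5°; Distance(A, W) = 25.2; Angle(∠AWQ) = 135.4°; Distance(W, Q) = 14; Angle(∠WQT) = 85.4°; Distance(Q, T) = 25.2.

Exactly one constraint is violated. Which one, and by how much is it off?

Distance(Q, T) = 25.2 — off by 7.70.

J = (0.00, 0.00) ✓; JU at 53.70° ✓; |JU| = 16.20 ✓; ∠JUA = 92.90° ✓; |UA| = 9.900 ✓; ∠UAW = 62.50° ✓; |AW| = 25.20 ✓; ∠AWQ = 135.4° ✓; |WQ| = 14.00 ✓; ∠WQT = 85.40° ✓; |QT| = 17.50 ✗.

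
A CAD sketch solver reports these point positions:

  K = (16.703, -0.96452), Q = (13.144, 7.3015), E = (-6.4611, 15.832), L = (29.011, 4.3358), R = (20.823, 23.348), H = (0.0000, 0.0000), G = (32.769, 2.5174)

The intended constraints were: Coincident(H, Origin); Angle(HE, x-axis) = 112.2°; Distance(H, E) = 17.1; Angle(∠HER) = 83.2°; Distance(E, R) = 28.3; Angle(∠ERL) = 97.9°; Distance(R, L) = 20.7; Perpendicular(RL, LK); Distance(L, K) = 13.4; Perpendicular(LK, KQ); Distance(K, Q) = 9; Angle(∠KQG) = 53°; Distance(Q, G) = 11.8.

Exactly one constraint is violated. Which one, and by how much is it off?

Distance(Q, G) = 11.8 — off by 8.40.

H = (0.00, 0.00) ✓; HE at 112.2° ✓; |HE| = 17.10 ✓; ∠HER = 83.20° ✓; |ER| = 28.30 ✓; ∠ERL = 97.90° ✓; |RL| = 20.70 ✓; ∠(RL, LK) = 90.00° ✓; |LK| = 13.40 ✓; ∠(LK, KQ) = 90.00° ✓; |KQ| = 9.000 ✓; ∠KQG = 53.01° ✓; |QG| = 20.20 ✗.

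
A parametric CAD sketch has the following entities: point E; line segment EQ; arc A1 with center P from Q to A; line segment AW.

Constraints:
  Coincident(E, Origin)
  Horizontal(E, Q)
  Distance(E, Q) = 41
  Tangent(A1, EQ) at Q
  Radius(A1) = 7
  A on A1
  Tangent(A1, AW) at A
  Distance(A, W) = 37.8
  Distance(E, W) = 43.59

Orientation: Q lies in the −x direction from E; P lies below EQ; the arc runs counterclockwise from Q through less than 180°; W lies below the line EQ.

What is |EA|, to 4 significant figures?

47.52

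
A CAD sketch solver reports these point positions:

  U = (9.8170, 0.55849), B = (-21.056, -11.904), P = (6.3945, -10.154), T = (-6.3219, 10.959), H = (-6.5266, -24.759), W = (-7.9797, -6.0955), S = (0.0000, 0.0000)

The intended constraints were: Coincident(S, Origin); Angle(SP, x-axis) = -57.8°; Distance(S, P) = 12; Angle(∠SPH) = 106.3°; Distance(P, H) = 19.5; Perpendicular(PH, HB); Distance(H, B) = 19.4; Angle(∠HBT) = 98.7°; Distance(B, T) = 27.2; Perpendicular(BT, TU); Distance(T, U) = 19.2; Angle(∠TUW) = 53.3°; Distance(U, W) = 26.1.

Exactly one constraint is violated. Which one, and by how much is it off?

Distance(U, W) = 26.1 — off by 7.10.

S = (0.00, 0.00) ✓; SP at -57.80° ✓; |SP| = 12.00 ✓; ∠SPH = 106.3° ✓; |PH| = 19.50 ✓; ∠(PH, HB) = 90.00° ✓; |HB| = 19.40 ✓; ∠HBT = 98.70° ✓; |BT| = 27.20 ✓; ∠(BT, TU) = 90.00° ✓; |TU| = 19.20 ✓; ∠TUW = 53.30° ✓; |UW| = 19.00 ✗.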